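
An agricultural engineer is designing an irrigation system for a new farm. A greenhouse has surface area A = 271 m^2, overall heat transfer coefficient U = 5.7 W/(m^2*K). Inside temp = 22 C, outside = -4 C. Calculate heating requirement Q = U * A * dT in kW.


dT = 22 - (-4) = 26 K
Q = U * A * dT
  = 5.7 * 271 * 26
  = 40162.20 W = 40.16 kW


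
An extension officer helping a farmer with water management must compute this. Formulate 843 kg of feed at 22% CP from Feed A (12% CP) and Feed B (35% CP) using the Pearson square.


parts_A = CP_b - target = 35 - 22 = 13
parts_B = target - CP_a = 22 - 12 = 10
total_parts = 13 + 10 = 23
Feed A = 843 * 13 / 23 = 476.48 kg
Feed B = 843 * 10 / 23 = 366.52 kg

476.48 kg


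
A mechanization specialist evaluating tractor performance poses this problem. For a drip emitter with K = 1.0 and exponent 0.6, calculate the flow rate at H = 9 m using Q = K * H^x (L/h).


Q = K * H^x
  = 1.0 * 9^0.6
  = 1.0 * 3.7372
  = 3.74 L/h


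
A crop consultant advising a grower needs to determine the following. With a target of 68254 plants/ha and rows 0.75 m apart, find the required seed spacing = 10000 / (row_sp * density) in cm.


spacing = 10000 / (row_sp * density)
        = 10000 / (0.75 * 68254)
        = 10000 / 51190.50
        = 0.19535 m = 19.53 cm


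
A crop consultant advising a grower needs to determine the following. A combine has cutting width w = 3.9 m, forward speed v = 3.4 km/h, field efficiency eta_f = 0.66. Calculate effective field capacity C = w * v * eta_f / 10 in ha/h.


C = w * v * eta_f / 10
  = 3.9 * 3.4 * 0.66 / 10
  = 8.75 / 10
  = 0.88 ha/h


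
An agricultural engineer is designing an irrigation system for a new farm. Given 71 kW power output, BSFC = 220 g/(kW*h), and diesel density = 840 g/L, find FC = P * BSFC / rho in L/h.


FC = P * BSFC / rho_fuel
   = 71 * 220 / 840
   = 15620 / 840
   = 18.60 L/h


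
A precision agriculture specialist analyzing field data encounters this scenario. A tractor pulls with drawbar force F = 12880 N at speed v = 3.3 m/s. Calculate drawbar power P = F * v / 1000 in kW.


P = F * v / 1000
  = 12880 * 3.3 / 1000
  = 42504 / 1000
  = 42.50 kW


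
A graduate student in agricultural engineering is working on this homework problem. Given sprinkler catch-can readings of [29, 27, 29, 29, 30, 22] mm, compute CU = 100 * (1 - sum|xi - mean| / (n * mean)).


xbar = 166 / 6 = 27.667
sum|xi - xbar| = 12.667
CU = 100 * (1 - 12.667 / (6 * 27.667))
   = 100 * (1 - 0.0763)
   = 92.37%


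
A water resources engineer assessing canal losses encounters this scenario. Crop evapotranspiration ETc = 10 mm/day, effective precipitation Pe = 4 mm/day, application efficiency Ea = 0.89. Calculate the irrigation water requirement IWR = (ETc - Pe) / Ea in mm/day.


IWR = (ETc - Pe) / Ea
    = (10 - 4) / 0.89
    = 6 / 0.89
    = 6.74 mm/day


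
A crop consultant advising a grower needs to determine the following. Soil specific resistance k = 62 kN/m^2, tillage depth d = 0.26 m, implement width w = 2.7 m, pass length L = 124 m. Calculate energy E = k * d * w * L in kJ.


E = k * d * w * L
  = 62 * 0.26 * 2.7 * 124
  = 5396.98 kJ


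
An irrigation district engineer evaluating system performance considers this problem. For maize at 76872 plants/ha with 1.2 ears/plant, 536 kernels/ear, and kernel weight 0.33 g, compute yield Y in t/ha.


Y = density * ears * kernels * kw
  = 76872 * 1.2 * 536 * 0.33 g/ha
  = 16316543.23 g/ha
  = 16316.54 kg/ha = 16.32 t/ha


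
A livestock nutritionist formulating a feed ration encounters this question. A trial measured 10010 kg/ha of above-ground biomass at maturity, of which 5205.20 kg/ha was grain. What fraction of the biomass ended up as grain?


HI = grain_yield / biomass
   = 5205.20 / 10010
   = 0.52


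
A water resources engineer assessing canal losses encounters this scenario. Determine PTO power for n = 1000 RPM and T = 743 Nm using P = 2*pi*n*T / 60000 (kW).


P = 2*pi*n*T / 60000
  = 2*pi * 1000 * 743 / 60000
  = 4668406.68 / 60000
  = 77.81 kW


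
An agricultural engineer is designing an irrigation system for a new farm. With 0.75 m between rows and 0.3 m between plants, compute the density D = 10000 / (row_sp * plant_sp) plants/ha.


D = 10000 / (row_sp * plant_sp)
  = 10000 / (0.75 * 0.3)
  = 10000 / 0.2250
  = 44444.44 plants/ha


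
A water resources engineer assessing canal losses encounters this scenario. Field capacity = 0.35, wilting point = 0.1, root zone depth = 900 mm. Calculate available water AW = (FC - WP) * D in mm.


AW = (FC - WP) * D
   = (0.35 - 0.1) * 900
   = 0.25 * 900
   = 225 mm


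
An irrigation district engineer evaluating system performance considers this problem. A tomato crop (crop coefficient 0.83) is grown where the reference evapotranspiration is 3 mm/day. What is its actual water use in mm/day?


ETc = Kc * ET0
    = 0.83 * 3
    = 2.49 mm/day


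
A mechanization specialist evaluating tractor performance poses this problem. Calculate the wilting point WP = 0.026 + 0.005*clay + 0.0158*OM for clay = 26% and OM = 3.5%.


WP = 0.026 + 0.005*26 + 0.0158*3.5
   = 0.026 + 0.1300 + 0.0553
   = 0.2113


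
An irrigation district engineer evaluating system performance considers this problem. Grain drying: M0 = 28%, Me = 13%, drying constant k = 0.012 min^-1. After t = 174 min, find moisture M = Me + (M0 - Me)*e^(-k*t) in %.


M = Me + (M0 - Me) * e^(-k*t)
  = 13 + (28 - 13) * e^(-0.012*174)
  = 13 + 15 * e^(-2.088)
  = 13 + 15 * 0.12393
  = 13 + 1.8590
  = 14.86%


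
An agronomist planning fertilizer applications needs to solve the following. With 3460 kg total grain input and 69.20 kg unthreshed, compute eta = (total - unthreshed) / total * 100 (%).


eta = (total - unthreshed) / total * 100
    = (3460 - 69.20) / 3460 * 100
    = 3390.80 / 3460 * 100
    = 98%


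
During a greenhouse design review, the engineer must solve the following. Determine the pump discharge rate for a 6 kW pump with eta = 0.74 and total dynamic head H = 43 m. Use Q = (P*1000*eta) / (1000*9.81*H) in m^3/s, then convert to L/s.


Q = (P * 1000 * eta) / (rho * g * H)
  = (6 * 1000 * 0.74) / (1000 * 9.81 * 43)
  = 4440 / 421830
  = 0.01053 m^3/s = 10.53 L/s


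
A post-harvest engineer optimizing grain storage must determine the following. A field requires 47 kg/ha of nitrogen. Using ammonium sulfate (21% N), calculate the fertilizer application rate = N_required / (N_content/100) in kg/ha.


Rate = N_required / (N_content / 100)
     = 47 / (21 / 100)
     = 47 / 0.21
     = 223.81 kg/ha


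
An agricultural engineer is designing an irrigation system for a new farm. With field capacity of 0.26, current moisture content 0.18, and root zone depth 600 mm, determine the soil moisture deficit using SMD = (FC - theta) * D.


SMD = (FC - theta) * D
    = (0.26 - 0.18) * 600
    = 0.080 * 600
    = 48 mm


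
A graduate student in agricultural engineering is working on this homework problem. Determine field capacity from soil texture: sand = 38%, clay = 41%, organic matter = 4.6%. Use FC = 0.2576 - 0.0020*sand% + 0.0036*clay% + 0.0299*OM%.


FC = 0.2576 - 0.0020*38 + 0.0036*41 + 0.0299*4.6
   = 0.2576 - 0.0760 + 0.1476 + 0.1375
   = 0.4667


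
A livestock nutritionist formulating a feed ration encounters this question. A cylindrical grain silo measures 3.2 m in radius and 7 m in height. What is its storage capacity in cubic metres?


V = pi * r^2 * h
  = pi * 3.2^2 * 7
  = pi * 10.24 * 7
  = 225.19 m^3


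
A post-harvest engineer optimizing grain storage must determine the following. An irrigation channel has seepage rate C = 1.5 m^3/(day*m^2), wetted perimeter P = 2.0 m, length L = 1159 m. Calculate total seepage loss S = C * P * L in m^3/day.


S = C * P * L
  = 1.5 * 2.0 * 1159
  = 3477 m^3/day


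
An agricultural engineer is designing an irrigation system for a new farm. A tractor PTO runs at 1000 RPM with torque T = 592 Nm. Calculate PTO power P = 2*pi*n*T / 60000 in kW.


P = 2*pi*n*T / 60000
  = 2*pi * 1000 * 592 / 60000
  = 3719645.70 / 60000
  = 61.99 kW


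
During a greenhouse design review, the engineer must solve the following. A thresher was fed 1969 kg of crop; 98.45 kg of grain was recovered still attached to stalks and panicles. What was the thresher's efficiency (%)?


eta = (total - unthreshed) / total * 100
    = (1969 - 98.45) / 1969 * 100
    = 1870.55 / 1969 * 100
    = 95%


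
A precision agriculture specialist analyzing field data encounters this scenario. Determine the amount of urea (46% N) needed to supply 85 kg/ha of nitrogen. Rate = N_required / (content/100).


Rate = N_required / (N_content / 100)
     = 85 / (46 / 100)
     = 85 / 0.46
     = 184.78 kg/ha


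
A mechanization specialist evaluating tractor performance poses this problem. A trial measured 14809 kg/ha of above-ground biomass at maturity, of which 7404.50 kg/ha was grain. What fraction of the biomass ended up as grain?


HI = grain_yield / biomass
   = 7404.50 / 14809
   = 0.50


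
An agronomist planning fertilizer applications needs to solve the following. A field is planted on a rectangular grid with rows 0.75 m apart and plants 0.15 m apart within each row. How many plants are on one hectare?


D = 10000 / (row_sp * plant_sp)
  = 10000 / (0.75 * 0.15)
  = 10000 / 0.1125
  = 88888.89 plants/ha


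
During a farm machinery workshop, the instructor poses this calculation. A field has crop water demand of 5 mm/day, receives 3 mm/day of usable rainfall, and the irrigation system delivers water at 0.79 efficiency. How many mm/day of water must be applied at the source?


IWR = (ETc - Pe) / Ea
    = (5 - 3) / 0.79
    = 2 / 0.79
    = 2.53 mm/day


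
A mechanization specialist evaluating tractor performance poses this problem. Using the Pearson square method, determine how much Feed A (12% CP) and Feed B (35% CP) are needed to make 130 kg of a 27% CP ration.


parts_A = CP_b - target = 35 - 27 = 8
parts_B = target - CP_a = 27 - 12 = 15
total_parts = 8 + 15 = 23
Feed A = 130 * 8 / 23 = 45.22 kg
Feed B = 130 * 15 / 23 = 84.78 kg

45.22 kg


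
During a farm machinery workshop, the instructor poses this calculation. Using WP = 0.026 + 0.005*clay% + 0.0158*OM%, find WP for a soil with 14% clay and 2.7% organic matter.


WP = 0.026 + 0.005*14 + 0.0158*2.7
   = 0.026 + 0.0700 + 0.0427
   = 0.1387


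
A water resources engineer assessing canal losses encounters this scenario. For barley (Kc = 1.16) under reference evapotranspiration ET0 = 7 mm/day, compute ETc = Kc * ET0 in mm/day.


ETc = Kc * ET0
    = 1.16 * 7
    = 8.12 mm/day


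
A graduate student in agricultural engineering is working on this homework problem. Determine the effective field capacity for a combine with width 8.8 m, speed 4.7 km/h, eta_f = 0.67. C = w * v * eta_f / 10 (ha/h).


C = w * v * eta_f / 10
  = 8.8 * 4.7 * 0.67 / 10
  = 27.71 / 10
  = 2.77 ha/h


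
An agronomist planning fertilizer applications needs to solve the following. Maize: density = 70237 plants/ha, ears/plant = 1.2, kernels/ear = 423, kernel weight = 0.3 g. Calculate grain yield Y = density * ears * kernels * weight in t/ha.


Y = density * ears * kernels * kw
  = 70237 * 1.2 * 423 * 0.3 g/ha
  = 10695690.36 g/ha
  = 10695.69 kg/ha = 10.70 t/ha


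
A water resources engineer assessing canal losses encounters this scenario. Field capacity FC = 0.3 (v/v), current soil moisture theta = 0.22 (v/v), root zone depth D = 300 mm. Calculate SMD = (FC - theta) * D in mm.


SMD = (FC - theta) * D
    = (0.3 - 0.22) * 300
    = 0.080 * 300
    = 24 mm


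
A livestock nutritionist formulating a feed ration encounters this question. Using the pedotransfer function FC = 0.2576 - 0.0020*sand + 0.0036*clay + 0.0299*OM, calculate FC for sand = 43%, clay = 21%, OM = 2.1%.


FC = 0.2576 - 0.0020*43 + 0.0036*21 + 0.0299*2.1
   = 0.2576 - 0.0860 + 0.0756 + 0.0628
   = 0.3100


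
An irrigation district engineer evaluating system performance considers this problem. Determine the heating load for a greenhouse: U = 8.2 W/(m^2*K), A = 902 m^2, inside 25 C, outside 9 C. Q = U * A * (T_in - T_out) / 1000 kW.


dT = 25 - (9) = 16 K
Q = U * A * dT
  = 8.2 * 902 * 16
  = 118342.40 W = 118.34 kW


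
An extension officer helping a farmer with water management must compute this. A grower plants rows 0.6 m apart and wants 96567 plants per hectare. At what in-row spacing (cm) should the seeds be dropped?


spacing = 10000 / (row_sp * density)
        = 10000 / (0.6 * 96567)
        = 10000 / 57940.20
        = 0.17259 m = 17.26 cm


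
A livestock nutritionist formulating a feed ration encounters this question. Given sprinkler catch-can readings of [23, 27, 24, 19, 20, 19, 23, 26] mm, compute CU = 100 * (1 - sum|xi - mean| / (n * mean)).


xbar = 181 / 8 = 22.625
sum|xi - xbar| = 19.750
CU = 100 * (1 - 19.750 / (8 * 22.625))
   = 100 * (1 - 0.1091)
   = 89.09%


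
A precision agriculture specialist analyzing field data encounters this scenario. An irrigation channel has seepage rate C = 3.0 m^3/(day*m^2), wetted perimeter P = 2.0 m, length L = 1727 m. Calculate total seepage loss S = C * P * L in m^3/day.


S = C * P * L
  = 3.0 * 2.0 * 1727
  = 10362 m^3/day


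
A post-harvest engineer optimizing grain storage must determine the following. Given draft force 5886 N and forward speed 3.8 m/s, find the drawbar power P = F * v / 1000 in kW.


P = F * v / 1000
  = 5886 * 3.8 / 1000
  = 22366.80 / 1000
  = 22.37 kW


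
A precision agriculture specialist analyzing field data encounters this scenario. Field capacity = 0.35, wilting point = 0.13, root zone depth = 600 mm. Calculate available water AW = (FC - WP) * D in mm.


AW = (FC - WP) * D
   = (0.35 - 0.13) * 600
   = 0.22 * 600
   = 132 mm


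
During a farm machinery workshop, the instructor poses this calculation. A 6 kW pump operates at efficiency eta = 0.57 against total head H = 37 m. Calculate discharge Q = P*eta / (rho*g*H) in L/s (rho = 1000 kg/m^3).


Q = (P * 1000 * eta) / (rho * g * H)
  = (6 * 1000 * 0.57) / (1000 * 9.81 * 37)
  = 3420 / 362970
  = 0.00942 m^3/s = 9.42 L/s


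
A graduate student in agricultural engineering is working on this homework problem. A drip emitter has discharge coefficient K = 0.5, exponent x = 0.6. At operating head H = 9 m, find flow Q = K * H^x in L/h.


Q = K * H^x
  = 0.5 * 9^0.6
  = 0.5 * 3.7372
  = 1.87 L/h


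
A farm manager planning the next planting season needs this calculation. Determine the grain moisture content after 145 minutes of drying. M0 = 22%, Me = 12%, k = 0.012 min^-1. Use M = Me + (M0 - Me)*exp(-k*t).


M = Me + (M0 - Me) * e^(-k*t)
  = 12 + (22 - 12) * e^(-0.012*145)
  = 12 + 10 * e^(-1.740)
  = 12 + 10 * 0.17552
  = 12 + 1.7552
  = 13.76%


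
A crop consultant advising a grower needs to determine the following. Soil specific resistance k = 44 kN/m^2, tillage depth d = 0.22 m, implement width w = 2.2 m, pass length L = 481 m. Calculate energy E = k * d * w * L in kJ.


E = k * d * w * L
  = 44 * 0.22 * 2.2 * 481
  = 10243.38 kJ


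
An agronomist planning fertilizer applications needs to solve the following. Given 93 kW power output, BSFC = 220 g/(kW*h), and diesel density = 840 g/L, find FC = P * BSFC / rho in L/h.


FC = P * BSFC / rho_fuel
   = 93 * 220 / 840
   = 20460 / 840
   = 24.36 L/h


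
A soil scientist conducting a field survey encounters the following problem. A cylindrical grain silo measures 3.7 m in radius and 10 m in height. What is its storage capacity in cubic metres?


V = pi * r^2 * h
  = pi * 3.7^2 * 10
  = pi * 13.69 * 10
  = 430.08 m^3


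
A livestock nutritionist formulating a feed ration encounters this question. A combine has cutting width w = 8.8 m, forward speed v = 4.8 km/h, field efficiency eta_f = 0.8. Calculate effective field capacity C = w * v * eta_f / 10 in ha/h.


C = w * v * eta_f / 10
  = 8.8 * 4.8 * 0.8 / 10
  = 33.79 / 10
  = 3.38 ha/h


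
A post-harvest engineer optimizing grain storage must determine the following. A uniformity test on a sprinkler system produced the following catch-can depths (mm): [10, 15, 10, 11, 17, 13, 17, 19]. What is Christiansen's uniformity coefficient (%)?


xbar = 112 / 8 = 14
sum|xi - xbar| = 24
CU = 100 * (1 - 24 / (8 * 14))
   = 100 * (1 - 0.2143)
   = 78.57%


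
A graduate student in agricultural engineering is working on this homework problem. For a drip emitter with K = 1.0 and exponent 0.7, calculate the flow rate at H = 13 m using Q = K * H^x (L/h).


Q = K * H^x
  = 1.0 * 13^0.7
  = 1.0 * 6.0223
  = 6.02 L/h


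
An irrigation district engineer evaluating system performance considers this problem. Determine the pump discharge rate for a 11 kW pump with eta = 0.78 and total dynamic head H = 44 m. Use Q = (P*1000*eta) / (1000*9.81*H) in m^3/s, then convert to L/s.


Q = (P * 1000 * eta) / (rho * g * H)
  = (11 * 1000 * 0.78) / (1000 * 9.81 * 44)
  = 8580 / 431640
  = 0.01988 m^3/s = 19.88 L/s


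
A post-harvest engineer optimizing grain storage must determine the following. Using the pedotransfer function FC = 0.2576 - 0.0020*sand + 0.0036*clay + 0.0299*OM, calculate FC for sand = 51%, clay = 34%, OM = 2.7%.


FC = 0.2576 - 0.0020*51 + 0.0036*34 + 0.0299*2.7
   = 0.2576 - 0.1020 + 0.1224 + 0.0807
   = 0.3587


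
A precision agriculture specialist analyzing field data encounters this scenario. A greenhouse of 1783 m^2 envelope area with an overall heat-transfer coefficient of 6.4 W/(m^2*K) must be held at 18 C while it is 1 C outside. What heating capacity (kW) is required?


dT = 18 - (1) = 17 K
Q = U * A * dT
  = 6.4 * 1783 * 17
  = 193990.40 W = 193.99 kW


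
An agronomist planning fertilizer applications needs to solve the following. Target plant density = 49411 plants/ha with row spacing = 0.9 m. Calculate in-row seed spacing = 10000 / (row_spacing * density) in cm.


spacing = 10000 / (row_sp * density)
        = 10000 / (0.9 * 49411)
        = 10000 / 44469.90
        = 0.22487 m = 22.49 cm


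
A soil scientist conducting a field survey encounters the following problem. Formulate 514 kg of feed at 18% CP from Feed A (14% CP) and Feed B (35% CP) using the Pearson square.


parts_A = CP_b - target = 35 - 18 = 17
parts_B = target - CP_a = 18 - 14 = 4
total_parts = 17 + 4 = 21
Feed A = 514 * 17 / 21 = 416.10 kg
Feed B = 514 * 4 / 21 = 97.90 kg

416.10 kg


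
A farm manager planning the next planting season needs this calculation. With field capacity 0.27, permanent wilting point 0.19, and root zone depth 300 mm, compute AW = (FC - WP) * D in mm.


AW = (FC - WP) * D
   = (0.27 - 0.19) * 300
   = 0.08 * 300
   = 24 mm


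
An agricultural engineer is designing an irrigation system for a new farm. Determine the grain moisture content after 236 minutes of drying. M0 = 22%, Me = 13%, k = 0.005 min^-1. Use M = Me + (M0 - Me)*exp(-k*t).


M = Me + (M0 - Me) * e^(-k*t)
  = 13 + (22 - 13) * e^(-0.005*236)
  = 13 + 9 * e^(-1.180)
  = 13 + 9 * 0.30728
  = 13 + 2.7655
  = 15.77%


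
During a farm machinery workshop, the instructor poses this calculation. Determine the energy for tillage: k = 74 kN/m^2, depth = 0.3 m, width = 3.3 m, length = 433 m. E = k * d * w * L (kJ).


E = k * d * w * L
  = 74 * 0.3 * 3.3 * 433
  = 31721.58 kJ


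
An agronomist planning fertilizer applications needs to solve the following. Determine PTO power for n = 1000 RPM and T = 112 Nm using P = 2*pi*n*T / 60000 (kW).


P = 2*pi*n*T / 60000
  = 2*pi * 1000 * 112 / 60000
  = 703716.75 / 60000
  = 11.73 kW


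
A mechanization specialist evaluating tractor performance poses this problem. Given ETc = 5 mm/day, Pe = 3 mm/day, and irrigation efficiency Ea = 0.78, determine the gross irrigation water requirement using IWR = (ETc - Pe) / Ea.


IWR = (ETc - Pe) / Ea
    = (5 - 3) / 0.78
    = 2 / 0.78
    = 2.56 mm/day


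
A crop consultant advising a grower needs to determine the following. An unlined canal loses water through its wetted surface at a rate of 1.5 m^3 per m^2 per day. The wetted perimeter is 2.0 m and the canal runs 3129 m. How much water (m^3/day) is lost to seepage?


S = C * P * L
  = 1.5 * 2.0 * 3129
  = 9387 m^3/day


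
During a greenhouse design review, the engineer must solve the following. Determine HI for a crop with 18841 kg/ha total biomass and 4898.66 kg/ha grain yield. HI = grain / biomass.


HI = grain_yield / biomass
   = 4898.66 / 18841
   = 0.26


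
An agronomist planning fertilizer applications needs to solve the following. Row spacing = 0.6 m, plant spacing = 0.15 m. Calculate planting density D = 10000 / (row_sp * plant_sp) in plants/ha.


D = 10000 / (row_sp * plant_sp)
  = 10000 / (0.6 * 0.15)
  = 10000 / 0.0900
  = 111111.11 plants/ha


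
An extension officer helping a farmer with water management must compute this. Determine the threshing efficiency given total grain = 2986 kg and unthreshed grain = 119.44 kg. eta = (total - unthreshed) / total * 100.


eta = (total - unthreshed) / total * 100
    = (2986 - 119.44) / 2986 * 100
    = 2866.56 / 2986 * 100
    = 96%


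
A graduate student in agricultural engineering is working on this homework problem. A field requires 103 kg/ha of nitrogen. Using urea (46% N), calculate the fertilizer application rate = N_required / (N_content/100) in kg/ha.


Rate = N_required / (N_content / 100)
     = 103 / (46 / 100)
     = 103 / 0.46
     = 223.91 kg/ha


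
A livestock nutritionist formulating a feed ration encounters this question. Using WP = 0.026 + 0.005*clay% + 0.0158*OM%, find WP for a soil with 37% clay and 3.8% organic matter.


WP = 0.026 + 0.005*37 + 0.0158*3.8
   = 0.026 + 0.1850 + 0.0600
   = 0.2710


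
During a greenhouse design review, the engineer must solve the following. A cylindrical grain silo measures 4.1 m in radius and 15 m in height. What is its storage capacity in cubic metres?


V = pi * r^2 * h
  = pi * 4.1^2 * 15
  = pi * 16.81 * 15
  = 792.15 m^3


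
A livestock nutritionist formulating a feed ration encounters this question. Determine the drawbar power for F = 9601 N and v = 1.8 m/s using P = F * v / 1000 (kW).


P = F * v / 1000
  = 9601 * 1.8 / 1000
  = 17281.80 / 1000
  = 17.28 kW


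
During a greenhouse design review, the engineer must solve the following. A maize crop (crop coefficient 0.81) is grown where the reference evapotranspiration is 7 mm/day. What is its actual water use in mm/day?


ETc = Kc * ET0
    = 0.81 * 7
    = 5.67 mm/day


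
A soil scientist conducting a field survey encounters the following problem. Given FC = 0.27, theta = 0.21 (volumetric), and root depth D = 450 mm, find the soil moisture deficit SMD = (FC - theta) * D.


SMD = (FC - theta) * D
    = (0.27 - 0.21) * 450
    = 0.060 * 450
    = 27 mm


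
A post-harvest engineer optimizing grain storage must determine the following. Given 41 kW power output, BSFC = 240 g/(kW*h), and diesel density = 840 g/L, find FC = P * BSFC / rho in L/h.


FC = P * BSFC / rho_fuel
   = 41 * 240 / 840
   = 9840 / 840
   = 11.71 L/h


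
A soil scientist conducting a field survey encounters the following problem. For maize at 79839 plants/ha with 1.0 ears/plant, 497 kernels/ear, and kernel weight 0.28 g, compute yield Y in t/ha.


Y = density * ears * kernels * kw
  = 79839 * 1.0 * 497 * 0.28 g/ha
  = 11110395.24 g/ha
  = 11110.40 kg/ha = 11.11 t/ha


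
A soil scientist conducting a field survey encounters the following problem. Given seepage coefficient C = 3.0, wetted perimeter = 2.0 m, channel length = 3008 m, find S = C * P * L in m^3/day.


S = C * P * L
  = 3.0 * 2.0 * 3008
  = 18048 m^3/day


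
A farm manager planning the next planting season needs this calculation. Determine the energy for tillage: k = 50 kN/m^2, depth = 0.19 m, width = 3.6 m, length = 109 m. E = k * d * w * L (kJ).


E = k * d * w * L
  = 50 * 0.19 * 3.6 * 109
  = 3727.80 kJ


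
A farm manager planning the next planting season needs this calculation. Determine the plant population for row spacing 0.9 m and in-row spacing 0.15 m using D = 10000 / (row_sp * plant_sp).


D = 10000 / (row_sp * plant_sp)
  = 10000 / (0.9 * 0.15)
  = 10000 / 0.1350
  = 74074.07 plants/ha


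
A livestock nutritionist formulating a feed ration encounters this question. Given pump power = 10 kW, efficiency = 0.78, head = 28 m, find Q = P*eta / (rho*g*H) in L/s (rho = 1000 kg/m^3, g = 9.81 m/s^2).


Q = (P * 1000 * eta) / (rho * g * H)
  = (10 * 1000 * 0.78) / (1000 * 9.81 * 28)
  = 7800 / 274680
  = 0.02840 m^3/s = 28.40 L/s


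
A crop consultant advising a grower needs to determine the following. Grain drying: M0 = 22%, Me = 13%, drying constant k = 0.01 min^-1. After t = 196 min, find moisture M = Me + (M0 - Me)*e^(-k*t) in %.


M = Me + (M0 - Me) * e^(-k*t)
  = 13 + (22 - 13) * e^(-0.01*196)
  = 13 + 9 * e^(-1.960)
  = 13 + 9 * 0.14086
  = 13 + 1.2677
  = 14.27%


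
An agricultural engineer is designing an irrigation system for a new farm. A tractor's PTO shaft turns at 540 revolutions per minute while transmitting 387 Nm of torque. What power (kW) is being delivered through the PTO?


P = 2*pi*n*T / 60000
  = 2*pi * 540 * 387 / 60000
  = 1313060.07 / 60000
  = 21.88 kW


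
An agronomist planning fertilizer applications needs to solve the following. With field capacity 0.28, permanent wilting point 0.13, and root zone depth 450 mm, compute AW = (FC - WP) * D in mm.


AW = (FC - WP) * D
   = (0.28 - 0.13) * 450
   = 0.15 * 450
   = 67.50 mm


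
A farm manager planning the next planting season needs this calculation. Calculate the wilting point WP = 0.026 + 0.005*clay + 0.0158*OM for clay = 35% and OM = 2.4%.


WP = 0.026 + 0.005*35 + 0.0158*2.4
   = 0.026 + 0.1750 + 0.0379
   = 0.2389


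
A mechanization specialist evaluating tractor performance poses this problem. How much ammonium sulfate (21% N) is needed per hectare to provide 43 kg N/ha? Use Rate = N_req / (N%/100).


Rate = N_required / (N_content / 100)
     = 43 / (21 / 100)
     = 43 / 0.21
     = 204.76 kg/ha


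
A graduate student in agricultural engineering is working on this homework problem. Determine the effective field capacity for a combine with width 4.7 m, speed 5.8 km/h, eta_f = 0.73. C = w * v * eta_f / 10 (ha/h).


C = w * v * eta_f / 10
  = 4.7 * 5.8 * 0.73 / 10
  = 19.90 / 10
  = 1.99 ha/h


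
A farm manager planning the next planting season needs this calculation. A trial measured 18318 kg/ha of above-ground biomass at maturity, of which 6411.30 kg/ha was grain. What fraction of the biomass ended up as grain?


HI = grain_yield / biomass
   = 6411.30 / 18318
   = 0.35


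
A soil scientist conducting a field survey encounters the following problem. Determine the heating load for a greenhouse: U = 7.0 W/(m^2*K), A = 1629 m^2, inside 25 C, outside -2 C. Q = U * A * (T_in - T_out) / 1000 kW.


dT = 25 - (-2) = 27 K
Q = U * A * dT
  = 7.0 * 1629 * 27
  = 307881 W = 307.88 kW


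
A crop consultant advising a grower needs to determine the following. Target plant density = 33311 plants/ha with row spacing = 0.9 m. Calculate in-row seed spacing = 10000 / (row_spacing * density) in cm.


spacing = 10000 / (row_sp * density)
        = 10000 / (0.9 * 33311)
        = 10000 / 29979.90
        = 0.33356 m = 33.36 cm


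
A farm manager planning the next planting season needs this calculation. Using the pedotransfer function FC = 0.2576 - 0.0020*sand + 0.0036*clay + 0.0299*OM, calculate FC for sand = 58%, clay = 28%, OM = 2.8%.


FC = 0.2576 - 0.0020*58 + 0.0036*28 + 0.0299*2.8
   = 0.2576 - 0.1160 + 0.1008 + 0.0837
   = 0.3261


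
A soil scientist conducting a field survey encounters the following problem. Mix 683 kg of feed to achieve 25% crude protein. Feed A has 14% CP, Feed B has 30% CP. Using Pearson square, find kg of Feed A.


parts_A = CP_b - target = 30 - 25 = 5
parts_B = target - CP_a = 25 - 14 = 11
total_parts = 5 + 11 = 16
Feed A = 683 * 5 / 16 = 213.44 kg
Feed B = 683 * 11 / 16 = 469.56 kg

213.44 kg


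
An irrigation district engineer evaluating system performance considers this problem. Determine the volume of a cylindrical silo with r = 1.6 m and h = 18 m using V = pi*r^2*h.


V = pi * r^2 * h
  = pi * 1.6^2 * 18
  = pi * 2.56 * 18
  = 144.76 m^3


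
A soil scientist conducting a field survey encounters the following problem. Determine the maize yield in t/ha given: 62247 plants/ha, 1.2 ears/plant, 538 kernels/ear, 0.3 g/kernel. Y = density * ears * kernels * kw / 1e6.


Y = density * ears * kernels * kw
  = 62247 * 1.2 * 538 * 0.3 g/ha
  = 12055998.96 g/ha
  = 12056.00 kg/ha = 12.06 t/ha


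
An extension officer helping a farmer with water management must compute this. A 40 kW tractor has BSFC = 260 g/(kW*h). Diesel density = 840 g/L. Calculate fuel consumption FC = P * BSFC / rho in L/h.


FC = P * BSFC / rho_fuel
   = 40 * 260 / 840
   = 10400 / 840
   = 12.38 L/h


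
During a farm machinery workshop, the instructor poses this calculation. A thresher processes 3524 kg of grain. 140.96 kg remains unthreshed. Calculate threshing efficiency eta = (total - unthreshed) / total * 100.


eta = (total - unthreshed) / total * 100
    = (3524 - 140.96) / 3524 * 100
    = 3383.04 / 3524 * 100
    = 96%


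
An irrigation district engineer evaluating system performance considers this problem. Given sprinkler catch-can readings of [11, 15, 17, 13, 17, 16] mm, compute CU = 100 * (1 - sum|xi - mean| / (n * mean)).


xbar = 89 / 6 = 14.833
sum|xi - xbar| = 11.333
CU = 100 * (1 - 11.333 / (6 * 14.833))
   = 100 * (1 - 0.1273)
   = 87.27%


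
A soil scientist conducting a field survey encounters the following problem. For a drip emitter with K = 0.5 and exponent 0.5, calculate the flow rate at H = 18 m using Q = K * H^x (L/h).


Q = K * H^x
  = 0.5 * 18^0.5
  = 0.5 * 4.2426
  = 2.12 L/h


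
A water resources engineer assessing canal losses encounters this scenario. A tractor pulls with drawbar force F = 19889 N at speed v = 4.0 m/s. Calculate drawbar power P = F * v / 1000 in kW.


P = F * v / 1000
  = 19889 * 4.0 / 1000
  = 79556 / 1000
  = 79.56 kW


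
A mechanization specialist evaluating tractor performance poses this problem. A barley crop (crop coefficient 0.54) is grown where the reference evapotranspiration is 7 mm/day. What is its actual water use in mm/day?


ETc = Kc * ET0
    = 0.54 * 7
    = 3.78 mm/day


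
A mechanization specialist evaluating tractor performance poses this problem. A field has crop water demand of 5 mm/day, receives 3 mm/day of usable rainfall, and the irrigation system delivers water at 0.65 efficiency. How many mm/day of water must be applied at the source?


IWR = (ETc - Pe) / Ea
    = (5 - 3) / 0.65
    = 2 / 0.65
    = 3.08 mm/day


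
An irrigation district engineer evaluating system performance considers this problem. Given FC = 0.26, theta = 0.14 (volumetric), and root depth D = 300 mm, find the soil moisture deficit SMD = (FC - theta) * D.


SMD = (FC - theta) * D
    = (0.26 - 0.14) * 300
    = 0.120 * 300
    = 36 mm


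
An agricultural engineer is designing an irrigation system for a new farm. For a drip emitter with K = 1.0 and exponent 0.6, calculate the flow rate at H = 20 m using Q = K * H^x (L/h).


Q = K * H^x
  = 1.0 * 20^0.6
  = 1.0 * 6.0342
  = 6.03 L/h


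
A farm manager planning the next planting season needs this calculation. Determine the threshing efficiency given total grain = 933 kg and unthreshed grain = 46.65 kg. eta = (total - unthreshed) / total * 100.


eta = (total - unthreshed) / total * 100
    = (933 - 46.65) / 933 * 100
    = 886.35 / 933 * 100
    = 95%


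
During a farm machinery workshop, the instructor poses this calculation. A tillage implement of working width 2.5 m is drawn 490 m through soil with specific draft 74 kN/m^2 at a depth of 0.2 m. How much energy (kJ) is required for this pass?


E = k * d * w * L
  = 74 * 0.2 * 2.5 * 490
  = 18130 kJ


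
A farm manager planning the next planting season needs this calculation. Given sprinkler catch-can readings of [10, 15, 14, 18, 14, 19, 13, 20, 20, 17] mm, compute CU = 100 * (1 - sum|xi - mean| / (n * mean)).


xbar = 160 / 10 = 16
sum|xi - xbar| = 28
CU = 100 * (1 - 28 / (10 * 16))
   = 100 * (1 - 0.1750)
   = 82.50%


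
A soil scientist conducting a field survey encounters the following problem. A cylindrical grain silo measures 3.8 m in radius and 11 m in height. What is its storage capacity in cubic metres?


V = pi * r^2 * h
  = pi * 3.8^2 * 11
  = pi * 14.44 * 11
  = 499.01 m^3


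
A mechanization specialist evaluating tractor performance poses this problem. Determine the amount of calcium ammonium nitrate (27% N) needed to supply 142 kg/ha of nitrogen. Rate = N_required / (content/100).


Rate = N_required / (N_content / 100)
     = 142 / (27 / 100)
     = 142 / 0.27
     = 525.93 kg/ha


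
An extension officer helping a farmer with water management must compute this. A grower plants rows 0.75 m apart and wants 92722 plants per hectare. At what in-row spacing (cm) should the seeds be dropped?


spacing = 10000 / (row_sp * density)
        = 10000 / (0.75 * 92722)
        = 10000 / 69541.50
        = 0.14380 m = 14.38 cm


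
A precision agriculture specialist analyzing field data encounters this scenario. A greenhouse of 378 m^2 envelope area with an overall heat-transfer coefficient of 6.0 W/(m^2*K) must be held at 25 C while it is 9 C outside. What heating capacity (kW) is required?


dT = 25 - (9) = 16 K
Q = U * A * dT
  = 6.0 * 378 * 16
  = 36288 W = 36.29 kW


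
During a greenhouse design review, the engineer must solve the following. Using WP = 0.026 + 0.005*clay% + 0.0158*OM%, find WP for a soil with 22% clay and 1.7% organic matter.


WP = 0.026 + 0.005*22 + 0.0158*1.7
   = 0.026 + 0.1100 + 0.0269
   = 0.1629


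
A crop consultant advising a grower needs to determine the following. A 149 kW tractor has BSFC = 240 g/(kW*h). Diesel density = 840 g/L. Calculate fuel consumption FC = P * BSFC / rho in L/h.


FC = P * BSFC / rho_fuel
   = 149 * 240 / 840
   = 35760 / 840
   = 42.57 L/h


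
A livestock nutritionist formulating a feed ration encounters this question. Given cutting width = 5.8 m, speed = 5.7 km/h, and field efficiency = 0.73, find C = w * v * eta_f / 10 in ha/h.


C = w * v * eta_f / 10
  = 5.8 * 5.7 * 0.73 / 10
  = 24.13 / 10
  = 2.41 ha/h


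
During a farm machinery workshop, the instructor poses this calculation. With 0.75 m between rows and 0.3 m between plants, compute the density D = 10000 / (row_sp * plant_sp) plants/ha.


D = 10000 / (row_sp * plant_sp)
  = 10000 / (0.75 * 0.3)
  = 10000 / 0.2250
  = 44444.44 plants/ha


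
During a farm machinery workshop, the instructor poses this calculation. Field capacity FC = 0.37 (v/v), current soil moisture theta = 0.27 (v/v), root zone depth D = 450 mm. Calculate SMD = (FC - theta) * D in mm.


SMD = (FC - theta) * D
    = (0.37 - 0.27) * 450
    = 0.100 * 450
    = 45 mm


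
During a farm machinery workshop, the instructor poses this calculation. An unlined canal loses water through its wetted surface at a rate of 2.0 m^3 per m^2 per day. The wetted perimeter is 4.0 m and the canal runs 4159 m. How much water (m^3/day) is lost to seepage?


S = C * P * L
  = 2.0 * 4.0 * 4159
  = 33272 m^3/day


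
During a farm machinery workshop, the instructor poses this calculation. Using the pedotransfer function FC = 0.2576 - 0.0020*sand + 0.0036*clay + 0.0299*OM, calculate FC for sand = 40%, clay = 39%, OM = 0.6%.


FC = 0.2576 - 0.0020*40 + 0.0036*39 + 0.0299*0.6
   = 0.2576 - 0.0800 + 0.1404 + 0.0179
   = 0.3359


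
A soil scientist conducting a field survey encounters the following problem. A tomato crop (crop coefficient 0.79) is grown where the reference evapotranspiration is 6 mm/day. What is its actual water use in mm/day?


ETc = Kc * ET0
    = 0.79 * 6
    = 4.74 mm/day


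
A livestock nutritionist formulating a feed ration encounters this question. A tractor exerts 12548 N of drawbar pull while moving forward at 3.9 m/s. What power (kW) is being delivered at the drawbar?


P = F * v / 1000
  = 12548 * 3.9 / 1000
  = 48937.20 / 1000
  = 48.94 kW


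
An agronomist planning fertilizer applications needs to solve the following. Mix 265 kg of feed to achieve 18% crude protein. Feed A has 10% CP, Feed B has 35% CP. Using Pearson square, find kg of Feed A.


parts_A = CP_b - target = 35 - 18 = 17
parts_B = target - CP_a = 18 - 10 = 8
total_parts = 17 + 8 = 25
Feed A = 265 * 17 / 25 = 180.20 kg
Feed B = 265 * 8 / 25 = 84.80 kg

180.20 kg


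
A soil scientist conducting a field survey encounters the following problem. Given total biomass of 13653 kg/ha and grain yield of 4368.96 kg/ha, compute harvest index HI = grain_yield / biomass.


HI = grain_yield / biomass
   = 4368.96 / 13653
   = 0.32


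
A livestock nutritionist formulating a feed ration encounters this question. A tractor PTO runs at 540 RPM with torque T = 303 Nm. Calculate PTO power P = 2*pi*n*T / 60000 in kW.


P = 2*pi*n*T / 60000
  = 2*pi * 540 * 303 / 60000
  = 1028054.78 / 60000
  = 17.13 kW


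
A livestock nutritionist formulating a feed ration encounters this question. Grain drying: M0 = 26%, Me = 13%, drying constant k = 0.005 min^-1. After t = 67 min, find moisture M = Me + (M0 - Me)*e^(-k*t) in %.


M = Me + (M0 - Me) * e^(-k*t)
  = 13 + (26 - 13) * e^(-0.005*67)
  = 13 + 13 * e^(-0.335)
  = 13 + 13 * 0.71534
  = 13 + 9.2994
  = 22.30%


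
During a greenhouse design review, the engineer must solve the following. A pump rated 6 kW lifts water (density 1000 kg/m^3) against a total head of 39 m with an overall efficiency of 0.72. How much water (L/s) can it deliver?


Q = (P * 1000 * eta) / (rho * g * H)
  = (6 * 1000 * 0.72) / (1000 * 9.81 * 39)
  = 4320 / 382590
  = 0.01129 m^3/s = 11.29 L/s


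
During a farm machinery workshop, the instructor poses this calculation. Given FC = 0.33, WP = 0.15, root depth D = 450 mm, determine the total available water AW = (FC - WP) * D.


AW = (FC - WP) * D
   = (0.33 - 0.15) * 450
   = 0.18 * 450
   = 81 mm


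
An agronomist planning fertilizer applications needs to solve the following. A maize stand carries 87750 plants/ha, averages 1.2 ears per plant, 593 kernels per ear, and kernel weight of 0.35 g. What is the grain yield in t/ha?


Y = density * ears * kernels * kw
  = 87750 * 1.2 * 593 * 0.35 g/ha
  = 21855015 g/ha
  = 21855.02 kg/ha = 21.86 t/ha


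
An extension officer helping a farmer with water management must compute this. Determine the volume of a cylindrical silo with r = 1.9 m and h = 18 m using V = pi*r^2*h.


V = pi * r^2 * h
  = pi * 1.9^2 * 18
  = pi * 3.61 * 18
  = 204.14 m^3


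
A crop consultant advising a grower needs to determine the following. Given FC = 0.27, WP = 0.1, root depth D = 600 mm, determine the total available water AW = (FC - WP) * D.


AW = (FC - WP) * D
   = (0.27 - 0.1) * 600
   = 0.17 * 600
   = 102 mm


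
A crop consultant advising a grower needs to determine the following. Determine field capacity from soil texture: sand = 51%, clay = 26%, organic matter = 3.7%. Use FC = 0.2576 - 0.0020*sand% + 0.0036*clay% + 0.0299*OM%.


FC = 0.2576 - 0.0020*51 + 0.0036*26 + 0.0299*3.7
   = 0.2576 - 0.1020 + 0.0936 + 0.1106
   = 0.3598


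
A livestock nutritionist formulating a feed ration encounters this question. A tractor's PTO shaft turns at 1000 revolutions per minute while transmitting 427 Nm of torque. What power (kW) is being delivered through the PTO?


P = 2*pi*n*T / 60000
  = 2*pi * 1000 * 427 / 60000
  = 2682920.13 / 60000
  = 44.72 kW


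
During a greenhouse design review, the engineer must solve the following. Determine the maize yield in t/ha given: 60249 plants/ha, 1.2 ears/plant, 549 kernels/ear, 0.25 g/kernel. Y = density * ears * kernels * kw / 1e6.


Y = density * ears * kernels * kw
  = 60249 * 1.2 * 549 * 0.25 g/ha
  = 9923010.30 g/ha
  = 9923.01 kg/ha = 9.92 t/ha
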